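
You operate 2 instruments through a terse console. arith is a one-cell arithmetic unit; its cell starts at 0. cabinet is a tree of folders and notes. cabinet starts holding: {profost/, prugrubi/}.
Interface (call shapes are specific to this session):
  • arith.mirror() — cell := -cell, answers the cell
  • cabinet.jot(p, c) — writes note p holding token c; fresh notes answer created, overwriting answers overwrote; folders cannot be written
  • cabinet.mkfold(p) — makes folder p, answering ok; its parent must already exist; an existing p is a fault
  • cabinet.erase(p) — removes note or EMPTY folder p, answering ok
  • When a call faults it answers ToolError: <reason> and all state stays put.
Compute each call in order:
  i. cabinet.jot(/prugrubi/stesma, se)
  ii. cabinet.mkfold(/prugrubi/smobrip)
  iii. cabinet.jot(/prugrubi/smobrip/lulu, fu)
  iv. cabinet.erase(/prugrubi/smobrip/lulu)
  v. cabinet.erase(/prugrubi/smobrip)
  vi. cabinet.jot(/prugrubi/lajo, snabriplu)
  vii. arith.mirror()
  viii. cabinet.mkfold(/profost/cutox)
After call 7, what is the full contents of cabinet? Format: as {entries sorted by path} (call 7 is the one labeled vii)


Answer: {profost/, prugrubi/, prugrubi/lajo=snabriplu, prugrubi/stesma=se}

Derivation:
$ jot p→/prugrubi/stesma c→se
:: created
$ mkfold p→/prugrubi/smobrip
:: ok
$ jot p→/prugrubi/smobrip/lulu c→fu
:: created
$ erase p→/prugrubi/smobrip/lulu
:: ok
$ erase p→/prugrubi/smobrip
:: ok
$ jot p→/prugrubi/lajo c→snabriplu
:: created
$ mirror
:: 0
$ mkfold p→/profost/cutox
:: ok


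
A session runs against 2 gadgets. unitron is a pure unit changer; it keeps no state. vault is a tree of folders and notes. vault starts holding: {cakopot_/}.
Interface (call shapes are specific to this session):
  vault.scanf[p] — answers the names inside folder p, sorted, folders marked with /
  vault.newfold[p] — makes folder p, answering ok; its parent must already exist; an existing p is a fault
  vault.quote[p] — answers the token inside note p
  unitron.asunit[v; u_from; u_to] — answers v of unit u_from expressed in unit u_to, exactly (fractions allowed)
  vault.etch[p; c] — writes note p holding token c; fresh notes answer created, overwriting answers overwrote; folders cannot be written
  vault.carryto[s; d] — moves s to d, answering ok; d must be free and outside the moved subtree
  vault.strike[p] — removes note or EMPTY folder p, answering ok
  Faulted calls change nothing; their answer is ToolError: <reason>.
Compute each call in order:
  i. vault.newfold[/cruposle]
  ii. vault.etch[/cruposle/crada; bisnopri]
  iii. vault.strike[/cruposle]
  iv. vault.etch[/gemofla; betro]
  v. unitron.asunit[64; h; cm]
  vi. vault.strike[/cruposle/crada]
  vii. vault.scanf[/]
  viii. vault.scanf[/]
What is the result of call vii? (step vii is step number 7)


Answer: [cakopot_/, cruposle/, gemofla]

Derivation:
I call newfold on p→/cruposle, giving ok.
Next I call etch on p→/cruposle/crada, c→bisnopri, — result: created.
Next I call strike on p→/cruposle, which returns ToolError: not empty.
I use etch on p→/gemofla, c→betro, and observe created.
Calling asunit on v→64, u_from→h, u_to→cm, and see ToolError: incompatible units.
Next I call strike on p→/cruposle/crada, giving ok.
Now I run scanf on p→/, and see [cakopot_/, cruposle/, gemofla].
Using scanf on p→/, yielding [cakopot_/, cruposle/, gemofla].


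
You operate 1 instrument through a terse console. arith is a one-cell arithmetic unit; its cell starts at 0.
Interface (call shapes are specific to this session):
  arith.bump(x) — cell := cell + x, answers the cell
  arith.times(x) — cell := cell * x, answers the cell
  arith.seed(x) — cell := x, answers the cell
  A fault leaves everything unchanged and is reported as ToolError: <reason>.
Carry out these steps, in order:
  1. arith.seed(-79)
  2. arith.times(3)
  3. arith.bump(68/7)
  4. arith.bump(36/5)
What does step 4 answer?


Answer: -7703/35

Derivation:
-- 1. arith.seed(x=-79) : -79
-- 2. arith.times(x=3) : -237
-- 3. arith.bump(x=68/7) : -1591/7
-- 4. arith.bump(x=36/5) : -7703/35


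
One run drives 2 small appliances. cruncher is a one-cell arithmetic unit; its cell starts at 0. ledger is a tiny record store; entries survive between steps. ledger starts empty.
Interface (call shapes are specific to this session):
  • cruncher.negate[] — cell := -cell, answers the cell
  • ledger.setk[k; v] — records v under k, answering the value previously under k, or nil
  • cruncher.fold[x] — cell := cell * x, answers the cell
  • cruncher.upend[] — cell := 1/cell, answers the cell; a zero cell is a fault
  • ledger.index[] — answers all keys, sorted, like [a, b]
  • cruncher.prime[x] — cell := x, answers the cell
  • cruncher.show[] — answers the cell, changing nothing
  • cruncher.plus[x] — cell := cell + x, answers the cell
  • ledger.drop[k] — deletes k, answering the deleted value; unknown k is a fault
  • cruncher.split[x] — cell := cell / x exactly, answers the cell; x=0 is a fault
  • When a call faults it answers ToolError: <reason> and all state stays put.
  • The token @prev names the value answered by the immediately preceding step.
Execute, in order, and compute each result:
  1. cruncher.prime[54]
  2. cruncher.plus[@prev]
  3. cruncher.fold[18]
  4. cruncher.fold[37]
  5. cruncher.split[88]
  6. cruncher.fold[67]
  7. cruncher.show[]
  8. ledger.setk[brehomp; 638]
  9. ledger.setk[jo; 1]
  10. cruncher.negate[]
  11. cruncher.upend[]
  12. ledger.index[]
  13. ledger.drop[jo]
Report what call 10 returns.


Answer: -602397/11

Derivation:
Act: cruncher.prime[x=54]
Obs: 54
Act: cruncher.plus[x=@prev]
Obs: 108
Act: cruncher.fold[x=18]
Obs: 1944
Act: cruncher.fold[x=37]
Obs: 71928
Act: cruncher.split[x=88]
Obs: 8991/11
Act: cruncher.fold[x=67]
Obs: 602397/11
Act: cruncher.show[]
Obs: 602397/11
Act: ledger.setk[k=brehomp; v=638]
Obs: nil
Act: ledger.setk[k=jo; v=1]
Obs: nil
Act: cruncher.negate[]
Obs: -602397/11
Act: cruncher.upend[]
Obs: -11/602397
Act: ledger.index[]
Obs: [brehomp, jo]
Act: ledger.drop[k=jo]
Obs: 1


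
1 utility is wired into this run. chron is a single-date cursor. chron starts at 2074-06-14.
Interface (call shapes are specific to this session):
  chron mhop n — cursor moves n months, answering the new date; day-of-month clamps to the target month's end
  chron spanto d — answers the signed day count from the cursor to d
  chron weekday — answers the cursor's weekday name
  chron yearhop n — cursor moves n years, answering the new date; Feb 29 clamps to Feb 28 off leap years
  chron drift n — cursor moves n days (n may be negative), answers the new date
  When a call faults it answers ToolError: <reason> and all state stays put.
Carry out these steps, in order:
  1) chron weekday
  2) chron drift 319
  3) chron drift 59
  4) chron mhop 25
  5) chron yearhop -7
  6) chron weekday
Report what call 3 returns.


$ chron weekday
[out] Thursday
$ chron drift n→319
[out] 2075-04-29
$ chron drift n→59
[out] 2075-06-27
$ chron mhop n→25
[out] 2077-07-27
$ chron yearhop n→-7
[out] 2070-07-27
$ chron weekday
[out] Sunday

Answer: 2075-06-27


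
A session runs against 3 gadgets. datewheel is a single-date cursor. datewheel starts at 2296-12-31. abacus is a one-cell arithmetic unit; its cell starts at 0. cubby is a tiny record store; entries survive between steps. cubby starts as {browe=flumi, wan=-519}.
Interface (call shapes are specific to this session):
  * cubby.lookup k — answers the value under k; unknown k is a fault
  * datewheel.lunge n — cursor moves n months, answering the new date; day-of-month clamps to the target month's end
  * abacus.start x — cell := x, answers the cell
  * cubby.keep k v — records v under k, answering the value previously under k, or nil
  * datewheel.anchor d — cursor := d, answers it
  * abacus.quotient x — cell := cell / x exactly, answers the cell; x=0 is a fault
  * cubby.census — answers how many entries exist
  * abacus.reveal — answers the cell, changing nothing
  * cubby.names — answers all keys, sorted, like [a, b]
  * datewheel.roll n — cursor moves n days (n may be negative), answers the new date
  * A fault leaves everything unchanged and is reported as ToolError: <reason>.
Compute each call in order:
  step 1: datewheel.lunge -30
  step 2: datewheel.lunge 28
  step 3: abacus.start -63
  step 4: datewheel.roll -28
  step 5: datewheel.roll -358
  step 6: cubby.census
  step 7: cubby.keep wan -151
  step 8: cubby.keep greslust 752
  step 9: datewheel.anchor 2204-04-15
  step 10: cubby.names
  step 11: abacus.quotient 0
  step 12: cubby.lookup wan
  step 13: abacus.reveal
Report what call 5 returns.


[in] lunge n→-30
  2294-06-30
[in] lunge n→28
  2296-10-30
[in] start x→-63
  -63
[in] roll n→-28
  2296-10-02
[in] roll n→-358
  2295-10-10
[in] census
  2
[in] keep k→wan v→-151
  -519
[in] keep k→greslust v→752
  nil
[in] anchor d→2204-04-15
  2204-04-15
[in] names
  [browe, greslust, wan]
[in] quotient x→0
  ToolError: division by zero
[in] lookup k→wan
  -151
[in] reveal
  -63

Answer: 2295-10-10


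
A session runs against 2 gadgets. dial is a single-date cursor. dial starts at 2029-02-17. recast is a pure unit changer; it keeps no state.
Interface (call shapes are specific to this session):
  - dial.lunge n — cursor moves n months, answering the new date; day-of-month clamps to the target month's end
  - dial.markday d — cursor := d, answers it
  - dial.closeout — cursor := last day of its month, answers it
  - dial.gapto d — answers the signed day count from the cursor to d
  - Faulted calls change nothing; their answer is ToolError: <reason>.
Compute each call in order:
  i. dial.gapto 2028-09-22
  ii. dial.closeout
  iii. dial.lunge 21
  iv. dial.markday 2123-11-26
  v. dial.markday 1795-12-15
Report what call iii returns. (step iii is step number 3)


% gapto(2028-09-22) ~> -148
% closeout() ~> 2029-02-28
% lunge(21) ~> 2030-11-28
% markday(2123-11-26) ~> 2123-11-26
% markday(1795-12-15) ~> 1795-12-15

Answer: 2030-11-28


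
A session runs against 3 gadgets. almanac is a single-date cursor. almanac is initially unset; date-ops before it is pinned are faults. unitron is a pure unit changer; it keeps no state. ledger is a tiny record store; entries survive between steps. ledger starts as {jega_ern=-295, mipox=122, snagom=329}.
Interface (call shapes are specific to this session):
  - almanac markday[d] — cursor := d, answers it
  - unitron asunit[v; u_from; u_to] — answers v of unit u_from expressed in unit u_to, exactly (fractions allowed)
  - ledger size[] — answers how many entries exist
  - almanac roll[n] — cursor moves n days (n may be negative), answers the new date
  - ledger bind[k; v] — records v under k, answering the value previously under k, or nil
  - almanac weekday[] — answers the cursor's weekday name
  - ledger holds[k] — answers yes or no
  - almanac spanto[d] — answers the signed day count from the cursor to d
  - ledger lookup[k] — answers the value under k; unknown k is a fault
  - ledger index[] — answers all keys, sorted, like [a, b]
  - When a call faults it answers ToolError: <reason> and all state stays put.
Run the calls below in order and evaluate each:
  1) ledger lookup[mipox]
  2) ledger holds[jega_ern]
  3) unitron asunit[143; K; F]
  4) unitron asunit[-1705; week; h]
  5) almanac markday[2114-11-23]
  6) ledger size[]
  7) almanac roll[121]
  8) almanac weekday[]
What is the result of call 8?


==> ledger lookup(mipox)
<== 122
==> ledger holds(jega_ern)
<== yes
==> unitron asunit(143, K, F)
<== -20227/100
==> unitron asunit(-1705, week, h)
<== -286440
==> almanac markday(2114-11-23)
<== 2114-11-23
==> ledger size()
<== 3
==> almanac roll(121)
<== 2115-03-24
==> almanac weekday()
<== Sunday

Answer: Sunday


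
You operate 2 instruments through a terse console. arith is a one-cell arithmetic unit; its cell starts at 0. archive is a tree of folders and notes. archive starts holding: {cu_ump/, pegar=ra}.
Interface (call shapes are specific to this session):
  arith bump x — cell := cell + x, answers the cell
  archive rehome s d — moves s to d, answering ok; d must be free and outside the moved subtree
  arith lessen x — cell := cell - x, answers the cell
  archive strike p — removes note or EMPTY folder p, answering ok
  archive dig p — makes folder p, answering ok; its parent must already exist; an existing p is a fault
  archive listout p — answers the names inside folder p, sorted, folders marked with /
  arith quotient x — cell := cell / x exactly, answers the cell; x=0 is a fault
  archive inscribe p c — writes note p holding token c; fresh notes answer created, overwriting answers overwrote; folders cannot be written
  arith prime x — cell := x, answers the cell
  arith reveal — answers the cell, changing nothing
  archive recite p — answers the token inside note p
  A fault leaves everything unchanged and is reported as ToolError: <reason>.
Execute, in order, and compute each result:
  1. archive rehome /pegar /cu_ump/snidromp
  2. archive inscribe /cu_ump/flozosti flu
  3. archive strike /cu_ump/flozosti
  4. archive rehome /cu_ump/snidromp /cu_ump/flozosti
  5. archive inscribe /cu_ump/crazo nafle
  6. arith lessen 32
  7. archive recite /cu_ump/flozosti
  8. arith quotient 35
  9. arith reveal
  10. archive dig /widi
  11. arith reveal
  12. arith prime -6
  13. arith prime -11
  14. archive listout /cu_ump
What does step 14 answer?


Answer: [crazo, flozosti]

Derivation:
I invoke archive rehome using s=/pegar, d=/cu_ump/snidromp, and get ok.
I call archive inscribe using p=/cu_ump/flozosti, c=flu, which returns created.
Calling archive strike using p=/cu_ump/flozosti, giving ok.
I try archive rehome using s=/cu_ump/snidromp, d=/cu_ump/flozosti, — result: ok.
I try archive inscribe using p=/cu_ump/crazo, c=nafle, giving created.
Now I run arith lessen using x=32, and see -32.
Invoking archive recite using p=/cu_ump/flozosti, and get ra.
Now I run arith quotient using x=35, which returns -32/35.
I run arith reveal(), giving -32/35.
Calling archive dig using p=/widi, which returns ok.
Then arith reveal, → -32/35.
Invoking arith prime using x=-6: -6.
I invoke arith prime using x=-11, giving -11.
I run archive listout using p=/cu_ump, giving [crazo, flozosti].


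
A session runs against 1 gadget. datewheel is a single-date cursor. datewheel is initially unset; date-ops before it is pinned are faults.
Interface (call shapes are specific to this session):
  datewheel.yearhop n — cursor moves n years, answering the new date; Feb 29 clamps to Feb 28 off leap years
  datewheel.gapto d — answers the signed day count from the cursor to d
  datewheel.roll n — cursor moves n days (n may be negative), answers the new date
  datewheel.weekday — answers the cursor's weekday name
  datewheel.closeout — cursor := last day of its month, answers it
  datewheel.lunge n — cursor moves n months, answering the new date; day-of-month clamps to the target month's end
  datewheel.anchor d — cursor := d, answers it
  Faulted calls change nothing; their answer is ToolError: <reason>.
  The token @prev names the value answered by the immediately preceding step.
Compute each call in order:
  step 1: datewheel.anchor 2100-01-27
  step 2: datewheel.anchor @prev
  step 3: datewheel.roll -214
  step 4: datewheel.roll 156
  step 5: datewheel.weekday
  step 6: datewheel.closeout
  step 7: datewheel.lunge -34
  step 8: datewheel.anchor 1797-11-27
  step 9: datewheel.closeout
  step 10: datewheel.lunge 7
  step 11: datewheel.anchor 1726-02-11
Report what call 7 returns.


Answer: 2097-01-30

Derivation:
Now I run datewheel.anchor with d='2100-01-27': 2100-01-27.
I use datewheel.anchor with d='@prev', yielding 2100-01-27.
I use datewheel.roll with n='-214', giving 2099-06-27.
Now I run datewheel.roll with n='156', and see 2099-11-30.
Using datewheel.weekday, giving Monday.
Then datewheel.closeout, yielding 2099-11-30.
I use datewheel.lunge with n='-34', → 2097-01-30.
I use datewheel.anchor with d='1797-11-27': 1797-11-27.
I try datewheel.closeout, giving 1797-11-30.
Invoking datewheel.lunge with n='7', which returns 1798-06-30.
I call datewheel.anchor with d='1726-02-11', which returns 1726-02-11.


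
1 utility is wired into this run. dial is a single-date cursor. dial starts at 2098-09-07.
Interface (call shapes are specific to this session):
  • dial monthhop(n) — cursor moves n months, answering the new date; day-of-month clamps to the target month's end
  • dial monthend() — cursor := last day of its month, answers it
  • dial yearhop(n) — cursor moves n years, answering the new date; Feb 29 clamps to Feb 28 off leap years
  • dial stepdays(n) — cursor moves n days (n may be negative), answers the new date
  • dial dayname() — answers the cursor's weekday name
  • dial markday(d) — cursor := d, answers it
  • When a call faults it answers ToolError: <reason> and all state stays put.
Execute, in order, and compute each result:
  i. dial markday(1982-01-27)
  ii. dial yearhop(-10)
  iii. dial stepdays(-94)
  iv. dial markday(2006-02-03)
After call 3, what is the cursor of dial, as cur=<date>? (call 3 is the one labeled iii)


;; 1. dial markday(d=1982-01-27) ~> 1982-01-27
;; 2. dial yearhop(n=-10) ~> 1972-01-27
;; 3. dial stepdays(n=-94) ~> 1971-10-25
;; 4. dial markday(d=2006-02-03) ~> 2006-02-03

Answer: cur=1971-10-25


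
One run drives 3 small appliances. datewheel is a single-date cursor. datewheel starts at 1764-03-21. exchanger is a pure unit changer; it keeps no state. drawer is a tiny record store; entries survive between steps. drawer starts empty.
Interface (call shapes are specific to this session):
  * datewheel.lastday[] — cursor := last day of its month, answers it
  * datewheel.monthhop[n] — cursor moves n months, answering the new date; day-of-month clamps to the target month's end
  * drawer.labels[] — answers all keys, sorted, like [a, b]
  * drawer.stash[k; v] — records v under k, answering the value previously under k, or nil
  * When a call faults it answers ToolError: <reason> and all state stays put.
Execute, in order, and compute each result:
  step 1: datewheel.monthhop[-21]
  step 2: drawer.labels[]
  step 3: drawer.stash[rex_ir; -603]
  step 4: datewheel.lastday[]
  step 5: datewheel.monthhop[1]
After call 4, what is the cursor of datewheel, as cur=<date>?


// 1. datewheel.monthhop(n→-21) ~> 1762-06-21
// 2. drawer.labels() ~> []
// 3. drawer.stash(k→rex_ir, v→-603) ~> nil
// 4. datewheel.lastday() ~> 1762-06-30
// 5. datewheel.monthhop(n→1) ~> 1762-07-30

Answer: cur=1762-06-30


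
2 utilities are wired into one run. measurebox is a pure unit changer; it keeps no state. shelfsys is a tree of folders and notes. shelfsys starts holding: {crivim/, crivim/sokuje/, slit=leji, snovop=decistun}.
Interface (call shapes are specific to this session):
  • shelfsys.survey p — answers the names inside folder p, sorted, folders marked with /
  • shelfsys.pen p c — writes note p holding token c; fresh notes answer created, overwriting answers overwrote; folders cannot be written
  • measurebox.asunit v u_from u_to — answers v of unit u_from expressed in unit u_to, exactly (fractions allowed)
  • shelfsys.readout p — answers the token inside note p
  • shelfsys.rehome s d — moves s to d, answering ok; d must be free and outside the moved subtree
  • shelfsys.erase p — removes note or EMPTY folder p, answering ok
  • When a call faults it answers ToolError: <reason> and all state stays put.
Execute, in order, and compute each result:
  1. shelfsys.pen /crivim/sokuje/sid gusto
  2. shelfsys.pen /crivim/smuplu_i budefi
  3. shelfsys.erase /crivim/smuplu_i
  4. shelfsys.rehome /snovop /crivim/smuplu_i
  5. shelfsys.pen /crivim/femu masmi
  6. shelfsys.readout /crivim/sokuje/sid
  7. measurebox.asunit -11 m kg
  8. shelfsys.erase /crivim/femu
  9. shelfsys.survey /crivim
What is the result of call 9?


Answer: [smuplu_i, sokuje/]

Derivation:
Step: pen[p=/crivim/sokuje/sid; c=gusto]
Result: created
Step: pen[p=/crivim/smuplu_i; c=budefi]
Result: created
Step: erase[p=/crivim/smuplu_i]
Result: ok
Step: rehome[s=/snovop; d=/crivim/smuplu_i]
Result: ok
Step: pen[p=/crivim/femu; c=masmi]
Result: created
Step: readout[p=/crivim/sokuje/sid]
Result: gusto
Step: asunit[v=-11; u_from=m; u_to=kg]
Result: ToolError: incompatible units
Step: erase[p=/crivim/femu]
Result: ok
Step: survey[p=/crivim]
Result: [smuplu_i, sokuje/]


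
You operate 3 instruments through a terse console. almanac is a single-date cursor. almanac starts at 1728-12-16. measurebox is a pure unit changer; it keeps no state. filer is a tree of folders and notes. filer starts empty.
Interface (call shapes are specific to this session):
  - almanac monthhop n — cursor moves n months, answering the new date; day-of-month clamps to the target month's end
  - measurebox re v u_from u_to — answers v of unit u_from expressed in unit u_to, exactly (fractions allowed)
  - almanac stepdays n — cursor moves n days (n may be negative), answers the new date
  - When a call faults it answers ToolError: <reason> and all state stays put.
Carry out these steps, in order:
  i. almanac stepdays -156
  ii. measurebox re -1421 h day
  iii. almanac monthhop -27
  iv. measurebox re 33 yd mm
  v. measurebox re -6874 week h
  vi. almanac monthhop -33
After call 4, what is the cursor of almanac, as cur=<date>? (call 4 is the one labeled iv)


Answer: cur=1726-04-13

Derivation:
Now I run almanac stepdays passing n: -156: 1728-07-13.
Now I run measurebox re passing v: -1421, u_from: h, u_to: day, and see -1421/24.
I call almanac monthhop passing n: -27, and get 1726-04-13.
Calling measurebox re passing v: 33, u_from: yd, u_to: mm, yielding 150876/5.
I run measurebox re passing v: -6874, u_from: week, u_to: h, which returns -1154832.
I try almanac monthhop passing n: -33, giving 1723-07-13.


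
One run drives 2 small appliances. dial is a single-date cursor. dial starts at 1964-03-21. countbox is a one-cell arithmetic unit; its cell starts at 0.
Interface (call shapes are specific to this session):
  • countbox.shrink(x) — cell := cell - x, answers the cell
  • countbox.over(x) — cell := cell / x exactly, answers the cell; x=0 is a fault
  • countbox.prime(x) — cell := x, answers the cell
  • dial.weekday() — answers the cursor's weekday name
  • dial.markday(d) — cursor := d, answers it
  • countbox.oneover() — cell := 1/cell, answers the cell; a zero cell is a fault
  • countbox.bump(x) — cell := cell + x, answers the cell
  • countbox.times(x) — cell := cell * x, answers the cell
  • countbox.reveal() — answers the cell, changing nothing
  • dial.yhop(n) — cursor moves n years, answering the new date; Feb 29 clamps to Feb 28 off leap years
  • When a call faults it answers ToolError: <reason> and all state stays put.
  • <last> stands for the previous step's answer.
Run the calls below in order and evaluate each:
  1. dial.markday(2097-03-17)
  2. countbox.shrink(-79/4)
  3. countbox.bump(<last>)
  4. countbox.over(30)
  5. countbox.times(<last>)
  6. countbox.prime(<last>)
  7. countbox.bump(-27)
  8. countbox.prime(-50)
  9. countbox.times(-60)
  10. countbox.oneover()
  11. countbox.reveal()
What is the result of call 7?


>>> dial.markday d→2097-03-17
= 2097-03-17
>>> countbox.shrink x→-79/4
= 79/4
>>> countbox.bump x→<last>
= 79/2
>>> countbox.over x→30
= 79/60
>>> countbox.times x→<last>
= 6241/3600
>>> countbox.prime x→<last>
= 6241/3600
>>> countbox.bump x→-27
= -90959/3600
>>> countbox.prime x→-50
= -50
>>> countbox.times x→-60
= 3000
>>> countbox.oneover
= 1/3000
>>> countbox.reveal
= 1/3000

Answer: -90959/3600


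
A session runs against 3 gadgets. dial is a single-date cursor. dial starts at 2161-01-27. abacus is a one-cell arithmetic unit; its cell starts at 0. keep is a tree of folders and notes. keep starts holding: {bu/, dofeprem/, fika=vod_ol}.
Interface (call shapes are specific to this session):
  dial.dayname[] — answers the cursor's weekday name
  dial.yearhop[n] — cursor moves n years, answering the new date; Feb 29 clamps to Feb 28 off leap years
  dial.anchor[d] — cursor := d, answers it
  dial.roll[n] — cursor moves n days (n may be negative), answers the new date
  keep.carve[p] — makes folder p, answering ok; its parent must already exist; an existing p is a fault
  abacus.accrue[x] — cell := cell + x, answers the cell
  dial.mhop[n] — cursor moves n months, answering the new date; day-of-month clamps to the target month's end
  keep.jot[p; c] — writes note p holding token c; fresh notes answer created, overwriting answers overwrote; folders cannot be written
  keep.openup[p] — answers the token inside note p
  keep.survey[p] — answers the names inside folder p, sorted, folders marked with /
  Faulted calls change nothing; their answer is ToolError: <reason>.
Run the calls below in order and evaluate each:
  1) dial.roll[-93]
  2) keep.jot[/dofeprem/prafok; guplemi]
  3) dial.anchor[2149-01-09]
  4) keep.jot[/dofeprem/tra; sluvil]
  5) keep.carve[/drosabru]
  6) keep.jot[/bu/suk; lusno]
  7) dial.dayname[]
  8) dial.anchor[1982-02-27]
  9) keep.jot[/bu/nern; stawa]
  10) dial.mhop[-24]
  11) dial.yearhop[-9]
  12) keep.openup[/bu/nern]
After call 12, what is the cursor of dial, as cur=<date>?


Answer: cur=1971-02-27

Derivation:
I use dial.roll with n: -93: 2160-10-26.
I try keep.jot with p: /dofeprem/prafok, c: guplemi, — result: created.
I invoke dial.anchor with d: 2149-01-09, → 2149-01-09.
I call keep.jot with p: /dofeprem/tra, c: sluvil, — result: created.
Next I call keep.carve with p: /drosabru, → ok.
Calling keep.jot with p: /bu/suk, c: lusno, giving created.
Then dial.dayname(), and get Thursday.
I try dial.anchor with d: 1982-02-27, — result: 1982-02-27.
I try keep.jot with p: /bu/nern, c: stawa, giving created.
Using dial.mhop with n: -24: 1980-02-27.
Next I call dial.yearhop with n: -9, and observe 1971-02-27.
Next I call keep.openup with p: /bu/nern: stawa.


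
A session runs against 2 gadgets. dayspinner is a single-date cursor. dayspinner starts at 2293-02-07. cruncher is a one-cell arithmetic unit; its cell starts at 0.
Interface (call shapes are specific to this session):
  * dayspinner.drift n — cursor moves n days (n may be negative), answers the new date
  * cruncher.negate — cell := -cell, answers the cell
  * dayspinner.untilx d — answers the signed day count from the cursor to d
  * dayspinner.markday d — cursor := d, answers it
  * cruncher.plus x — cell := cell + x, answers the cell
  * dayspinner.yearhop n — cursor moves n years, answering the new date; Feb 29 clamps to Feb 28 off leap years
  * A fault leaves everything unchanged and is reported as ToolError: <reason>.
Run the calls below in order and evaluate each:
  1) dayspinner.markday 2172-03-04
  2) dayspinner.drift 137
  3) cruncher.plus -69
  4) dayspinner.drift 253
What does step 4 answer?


Answer: 2173-03-29

Derivation:
Invoking dayspinner.markday(d=2172-03-04), and observe 2172-03-04.
Next I call dayspinner.drift(n=137), and observe 2172-07-19.
I use cruncher.plus(x=-69), yielding -69.
Next I call dayspinner.drift(n=253), which returns 2173-03-29.


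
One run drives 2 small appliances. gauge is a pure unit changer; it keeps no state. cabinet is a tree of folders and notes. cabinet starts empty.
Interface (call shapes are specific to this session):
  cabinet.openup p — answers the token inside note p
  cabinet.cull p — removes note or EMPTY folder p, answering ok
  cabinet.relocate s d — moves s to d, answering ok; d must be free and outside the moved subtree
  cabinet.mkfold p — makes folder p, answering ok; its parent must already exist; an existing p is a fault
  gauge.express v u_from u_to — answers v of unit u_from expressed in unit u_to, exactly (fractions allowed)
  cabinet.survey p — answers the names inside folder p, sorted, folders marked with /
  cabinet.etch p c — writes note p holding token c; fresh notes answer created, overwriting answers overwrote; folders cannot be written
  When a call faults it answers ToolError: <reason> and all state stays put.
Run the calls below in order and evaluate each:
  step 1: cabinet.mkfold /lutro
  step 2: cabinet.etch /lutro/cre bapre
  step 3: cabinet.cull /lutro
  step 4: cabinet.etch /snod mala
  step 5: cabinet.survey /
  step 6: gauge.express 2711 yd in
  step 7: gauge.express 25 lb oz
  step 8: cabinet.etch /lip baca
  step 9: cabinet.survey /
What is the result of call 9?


CALL cabinet.mkfold[p→/lutro]
RET  ok
CALL cabinet.etch[p→/lutro/cre; c→bapre]
RET  created
CALL cabinet.cull[p→/lutro]
RET  ToolError: not empty
CALL cabinet.etch[p→/snod; c→mala]
RET  created
CALL cabinet.survey[p→/]
RET  [lutro/, snod]
CALL gauge.express[v→2711; u_from→yd; u_to→in]
RET  97596
CALL gauge.express[v→25; u_from→lb; u_to→oz]
RET  400
CALL cabinet.etch[p→/lip; c→baca]
RET  created
CALL cabinet.survey[p→/]
RET  [lip, lutro/, snod]

Answer: [lip, lutro/, snod]


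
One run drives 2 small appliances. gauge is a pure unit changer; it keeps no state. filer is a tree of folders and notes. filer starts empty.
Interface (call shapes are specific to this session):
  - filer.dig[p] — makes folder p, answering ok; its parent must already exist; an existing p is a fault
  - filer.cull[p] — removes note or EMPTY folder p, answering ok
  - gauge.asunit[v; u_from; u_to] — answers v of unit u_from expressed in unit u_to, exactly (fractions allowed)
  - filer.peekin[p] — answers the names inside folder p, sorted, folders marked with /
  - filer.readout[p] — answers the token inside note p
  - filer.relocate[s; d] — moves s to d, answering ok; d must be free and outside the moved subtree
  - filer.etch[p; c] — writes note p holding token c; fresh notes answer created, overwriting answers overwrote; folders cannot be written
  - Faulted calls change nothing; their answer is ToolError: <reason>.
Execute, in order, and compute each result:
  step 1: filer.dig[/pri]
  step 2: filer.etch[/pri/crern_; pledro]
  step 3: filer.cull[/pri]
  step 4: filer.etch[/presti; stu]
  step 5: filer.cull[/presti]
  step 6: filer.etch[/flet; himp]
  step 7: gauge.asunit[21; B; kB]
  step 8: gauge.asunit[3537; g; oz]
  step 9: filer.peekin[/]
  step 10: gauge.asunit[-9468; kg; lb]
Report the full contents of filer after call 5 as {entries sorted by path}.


Answer: {pri/, pri/crern_=pledro}

Derivation:
-- 1. filer.dig(/pri) -> ok
-- 2. filer.etch(/pri/crern_, pledro) -> created
-- 3. filer.cull(/pri) -> ToolError: not empty
-- 4. filer.etch(/presti, stu) -> created
-- 5. filer.cull(/presti) -> ok
-- 6. filer.etch(/flet, himp) -> created
-- 7. gauge.asunit(21, B, kB) -> 21/1000
-- 8. gauge.asunit(3537, g, oz) -> 5659200000/45359237
-- 9. filer.peekin(/) -> [flet, pri/]
-- 10. gauge.asunit(-9468, kg, lb) -> -946800000000/45359237


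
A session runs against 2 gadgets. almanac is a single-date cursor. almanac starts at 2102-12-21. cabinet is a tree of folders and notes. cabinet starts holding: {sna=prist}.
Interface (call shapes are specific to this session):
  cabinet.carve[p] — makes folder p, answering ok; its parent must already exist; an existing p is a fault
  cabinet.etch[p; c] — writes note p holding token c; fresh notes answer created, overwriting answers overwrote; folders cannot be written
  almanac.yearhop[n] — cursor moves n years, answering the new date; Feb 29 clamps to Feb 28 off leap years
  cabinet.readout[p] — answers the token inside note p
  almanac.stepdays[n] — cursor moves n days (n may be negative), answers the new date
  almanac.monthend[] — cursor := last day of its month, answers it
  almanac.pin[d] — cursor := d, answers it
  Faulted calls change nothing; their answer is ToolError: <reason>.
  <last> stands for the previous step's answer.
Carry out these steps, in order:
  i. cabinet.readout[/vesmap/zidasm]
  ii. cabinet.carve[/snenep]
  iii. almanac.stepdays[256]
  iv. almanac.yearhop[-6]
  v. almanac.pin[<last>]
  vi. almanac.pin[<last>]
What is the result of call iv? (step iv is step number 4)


Now I run cabinet.readout on p: /vesmap/zidasm, and observe ToolError: not found.
Invoking cabinet.carve on p: /snenep: ok.
I call almanac.stepdays on n: 256, → 2103-09-03.
I use almanac.yearhop on n: -6, yielding 2097-09-03.
Calling almanac.pin on d: <last>, and observe 2097-09-03.
I try almanac.pin on d: <last>, and see 2097-09-03.

Answer: 2097-09-03


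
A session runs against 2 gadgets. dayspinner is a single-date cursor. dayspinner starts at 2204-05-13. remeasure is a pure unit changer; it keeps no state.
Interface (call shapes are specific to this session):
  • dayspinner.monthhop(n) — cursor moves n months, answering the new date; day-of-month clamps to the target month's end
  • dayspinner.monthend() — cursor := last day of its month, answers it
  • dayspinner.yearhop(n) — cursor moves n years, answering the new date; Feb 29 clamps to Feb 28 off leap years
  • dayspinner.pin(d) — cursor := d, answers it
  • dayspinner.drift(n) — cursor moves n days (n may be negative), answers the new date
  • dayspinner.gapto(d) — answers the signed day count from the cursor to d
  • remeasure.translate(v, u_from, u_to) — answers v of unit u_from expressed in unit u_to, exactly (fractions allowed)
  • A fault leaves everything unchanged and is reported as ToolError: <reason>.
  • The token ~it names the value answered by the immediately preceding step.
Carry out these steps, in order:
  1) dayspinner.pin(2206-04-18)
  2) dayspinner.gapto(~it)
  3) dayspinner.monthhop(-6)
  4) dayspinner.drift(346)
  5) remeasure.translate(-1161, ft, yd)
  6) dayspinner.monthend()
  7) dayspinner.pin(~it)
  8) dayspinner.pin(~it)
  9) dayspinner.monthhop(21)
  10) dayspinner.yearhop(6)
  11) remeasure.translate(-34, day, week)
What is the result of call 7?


Answer: 2206-09-30

Derivation:
$ pin d: 2206-04-18
:: 2206-04-18
$ gapto d: ~it
:: 0
$ monthhop n: -6
:: 2205-10-18
$ drift n: 346
:: 2206-09-29
$ translate v: -1161 u_from: ft u_to: yd
:: -387
$ monthend
:: 2206-09-30
$ pin d: ~it
:: 2206-09-30
$ pin d: ~it
:: 2206-09-30
$ monthhop n: 21
:: 2208-06-30
$ yearhop n: 6
:: 2214-06-30
$ translate v: -34 u_from: day u_to: week
:: -34/7


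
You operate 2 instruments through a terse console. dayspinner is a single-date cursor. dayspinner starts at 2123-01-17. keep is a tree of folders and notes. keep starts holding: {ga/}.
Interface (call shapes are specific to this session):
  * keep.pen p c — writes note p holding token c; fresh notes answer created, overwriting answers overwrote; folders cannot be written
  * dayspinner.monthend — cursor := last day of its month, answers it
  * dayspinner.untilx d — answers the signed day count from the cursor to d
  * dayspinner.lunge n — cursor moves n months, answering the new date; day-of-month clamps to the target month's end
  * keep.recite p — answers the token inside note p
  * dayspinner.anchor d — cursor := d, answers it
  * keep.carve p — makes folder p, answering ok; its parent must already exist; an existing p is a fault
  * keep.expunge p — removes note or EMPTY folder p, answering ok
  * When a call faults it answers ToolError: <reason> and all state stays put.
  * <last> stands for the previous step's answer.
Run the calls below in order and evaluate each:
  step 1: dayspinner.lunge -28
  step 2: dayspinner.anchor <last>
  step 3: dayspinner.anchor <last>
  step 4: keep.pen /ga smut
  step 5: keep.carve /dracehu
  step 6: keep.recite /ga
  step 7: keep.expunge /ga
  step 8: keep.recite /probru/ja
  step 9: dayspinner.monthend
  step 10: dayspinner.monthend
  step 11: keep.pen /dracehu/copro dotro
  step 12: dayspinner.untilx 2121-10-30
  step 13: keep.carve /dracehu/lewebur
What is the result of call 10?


Answer: 2120-09-30

Derivation:
Now I run lunge on n=-28, and observe 2120-09-17.
I run anchor on d=<last>, — result: 2120-09-17.
Invoking anchor on d=<last>, yielding 2120-09-17.
I use pen on p=/ga, c=smut, — result: ToolError: is a directory.
Next I call carve on p=/dracehu, and get ok.
I run recite on p=/ga, → ToolError: is a directory.
Using expunge on p=/ga, giving ok.
Invoking recite on p=/probru/ja, yielding ToolError: not found.
I invoke monthend: 2120-09-30.
Calling monthend(), and see 2120-09-30.
Then pen on p=/dracehu/copro, c=dotro, giving created.
I call untilx on d=2121-10-30, giving 395.
Using carve on p=/dracehu/lewebur, and get ok.


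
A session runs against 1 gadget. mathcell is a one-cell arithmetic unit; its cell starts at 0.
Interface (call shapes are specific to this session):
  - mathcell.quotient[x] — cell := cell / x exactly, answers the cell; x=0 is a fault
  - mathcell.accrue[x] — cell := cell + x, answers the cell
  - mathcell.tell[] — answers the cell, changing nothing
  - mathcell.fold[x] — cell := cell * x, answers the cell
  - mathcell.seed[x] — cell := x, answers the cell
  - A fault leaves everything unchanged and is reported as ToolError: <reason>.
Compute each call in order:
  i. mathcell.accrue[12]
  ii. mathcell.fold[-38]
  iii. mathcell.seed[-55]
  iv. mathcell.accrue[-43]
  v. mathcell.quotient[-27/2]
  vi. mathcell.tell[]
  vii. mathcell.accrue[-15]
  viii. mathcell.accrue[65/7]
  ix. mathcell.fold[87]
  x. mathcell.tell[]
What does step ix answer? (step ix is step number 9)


Answer: 8468/63

Derivation:
> mathcell.accrue x: 12
  12
> mathcell.fold x: -38
  -456
> mathcell.seed x: -55
  -55
> mathcell.accrue x: -43
  -98
> mathcell.quotient x: -27/2
  196/27
> mathcell.tell
  196/27
> mathcell.accrue x: -15
  -209/27
> mathcell.accrue x: 65/7
  292/189
> mathcell.fold x: 87
  8468/63
> mathcell.tell
  8468/63


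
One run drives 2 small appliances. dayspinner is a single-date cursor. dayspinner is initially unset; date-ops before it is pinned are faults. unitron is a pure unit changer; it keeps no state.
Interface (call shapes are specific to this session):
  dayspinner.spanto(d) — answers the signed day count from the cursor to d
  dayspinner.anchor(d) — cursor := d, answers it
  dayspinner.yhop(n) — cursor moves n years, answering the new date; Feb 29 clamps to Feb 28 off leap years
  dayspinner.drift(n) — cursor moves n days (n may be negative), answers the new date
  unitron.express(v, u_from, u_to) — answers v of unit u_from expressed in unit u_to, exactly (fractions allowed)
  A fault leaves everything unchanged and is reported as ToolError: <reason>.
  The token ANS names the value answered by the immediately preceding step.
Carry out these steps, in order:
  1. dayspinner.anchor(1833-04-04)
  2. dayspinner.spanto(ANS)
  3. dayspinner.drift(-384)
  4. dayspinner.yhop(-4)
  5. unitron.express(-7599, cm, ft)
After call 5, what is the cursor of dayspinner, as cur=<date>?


Answer: cur=1828-03-16

Derivation:
CALL dayspinner.anchor[d='1833-04-04']
RET  1833-04-04
CALL dayspinner.spanto[d='ANS']
RET  0
CALL dayspinner.drift[n='-384']
RET  1832-03-16
CALL dayspinner.yhop[n='-4']
RET  1828-03-16
CALL unitron.express[v='-7599'; u_from='cm'; u_to='ft']
RET  -63325/254


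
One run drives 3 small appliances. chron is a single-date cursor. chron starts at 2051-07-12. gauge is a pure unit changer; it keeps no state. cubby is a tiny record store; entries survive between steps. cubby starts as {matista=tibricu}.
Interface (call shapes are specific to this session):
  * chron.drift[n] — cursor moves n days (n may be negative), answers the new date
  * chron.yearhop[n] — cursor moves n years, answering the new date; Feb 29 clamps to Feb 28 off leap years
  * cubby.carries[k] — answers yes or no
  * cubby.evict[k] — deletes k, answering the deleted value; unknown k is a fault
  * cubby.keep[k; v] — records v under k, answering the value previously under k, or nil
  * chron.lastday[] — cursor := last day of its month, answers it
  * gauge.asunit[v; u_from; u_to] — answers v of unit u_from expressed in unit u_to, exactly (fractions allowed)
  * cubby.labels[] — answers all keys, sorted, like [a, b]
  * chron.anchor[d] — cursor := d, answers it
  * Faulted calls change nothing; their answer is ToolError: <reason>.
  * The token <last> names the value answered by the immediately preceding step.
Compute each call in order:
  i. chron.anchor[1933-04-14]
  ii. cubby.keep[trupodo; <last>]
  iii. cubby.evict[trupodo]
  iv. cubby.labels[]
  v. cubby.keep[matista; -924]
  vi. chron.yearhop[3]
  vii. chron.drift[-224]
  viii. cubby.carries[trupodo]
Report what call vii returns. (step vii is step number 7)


Answer: 1935-09-03

Derivation:
>>> anchor d=1933-04-14
[out] 1933-04-14
>>> keep k=trupodo v=<last>
[out] nil
>>> evict k=trupodo
[out] 1933-04-14
>>> labels
[out] [matista]
>>> keep k=matista v=-924
[out] tibricu
>>> yearhop n=3
[out] 1936-04-14
>>> drift n=-224
[out] 1935-09-03
>>> carries k=trupodo
[out] no
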